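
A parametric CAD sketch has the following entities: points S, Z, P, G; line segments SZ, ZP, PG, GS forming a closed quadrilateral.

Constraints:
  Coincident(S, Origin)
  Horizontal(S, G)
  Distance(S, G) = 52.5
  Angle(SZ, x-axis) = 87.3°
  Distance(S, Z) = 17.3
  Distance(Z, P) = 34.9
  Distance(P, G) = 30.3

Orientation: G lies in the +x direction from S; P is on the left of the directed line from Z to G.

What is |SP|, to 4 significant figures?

42.76

Checks: |ZP| = 34.90 ✓; |PG| = 30.30 ✓.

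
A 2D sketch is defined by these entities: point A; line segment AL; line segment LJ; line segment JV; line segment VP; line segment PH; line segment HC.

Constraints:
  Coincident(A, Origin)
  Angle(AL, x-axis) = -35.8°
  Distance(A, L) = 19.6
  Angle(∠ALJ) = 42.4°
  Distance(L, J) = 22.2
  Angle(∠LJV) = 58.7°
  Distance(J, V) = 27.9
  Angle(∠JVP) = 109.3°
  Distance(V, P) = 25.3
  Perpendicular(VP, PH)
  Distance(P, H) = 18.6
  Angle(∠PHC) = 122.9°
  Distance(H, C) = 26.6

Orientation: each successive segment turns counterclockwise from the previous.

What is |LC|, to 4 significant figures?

14.80

A is at the origin; AL runs at -35.8° with length 19.6, so L = (15.90, -11.47). ∠ALJ = 42.4° gives LJ at 101.8° from the x-axis; with |LJ| = 22.2, J = (11.36, 10.27). ∠LJV = 58.7° gives JV at -136.9° from the x-axis; with |JV| = 27.9, V = (-9.014, -8.798). ∠JVP = 109.3° gives VP at -66.20° from the x-axis; with |VP| = 25.3, P = (1.195, -31.95). VP is perpendicular to PH, so PH runs at 23.80°; with |PH| = 18.6, H = (18.21, -24.44). ∠PHC = 122.9° gives HC at 80.90° from the x-axis; with |HC| = 26.6, C = (22.42, 1.825). Then |LC| = |C − L| = 14.80.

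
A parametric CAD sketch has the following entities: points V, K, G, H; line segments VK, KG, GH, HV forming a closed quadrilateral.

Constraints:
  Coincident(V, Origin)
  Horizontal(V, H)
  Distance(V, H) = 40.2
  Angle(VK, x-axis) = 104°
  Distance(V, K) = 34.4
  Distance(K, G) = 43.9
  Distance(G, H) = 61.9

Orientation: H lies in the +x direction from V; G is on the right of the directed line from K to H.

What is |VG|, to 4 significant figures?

22.79

Checks: |KG| = 43.90 ✓; |GH| = 61.90 ✓.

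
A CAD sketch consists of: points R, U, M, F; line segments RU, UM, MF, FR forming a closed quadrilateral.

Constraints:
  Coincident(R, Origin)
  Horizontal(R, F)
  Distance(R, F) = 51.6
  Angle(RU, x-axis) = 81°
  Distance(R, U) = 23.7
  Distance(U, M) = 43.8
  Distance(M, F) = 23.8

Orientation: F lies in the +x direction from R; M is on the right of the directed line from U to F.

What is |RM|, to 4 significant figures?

32.56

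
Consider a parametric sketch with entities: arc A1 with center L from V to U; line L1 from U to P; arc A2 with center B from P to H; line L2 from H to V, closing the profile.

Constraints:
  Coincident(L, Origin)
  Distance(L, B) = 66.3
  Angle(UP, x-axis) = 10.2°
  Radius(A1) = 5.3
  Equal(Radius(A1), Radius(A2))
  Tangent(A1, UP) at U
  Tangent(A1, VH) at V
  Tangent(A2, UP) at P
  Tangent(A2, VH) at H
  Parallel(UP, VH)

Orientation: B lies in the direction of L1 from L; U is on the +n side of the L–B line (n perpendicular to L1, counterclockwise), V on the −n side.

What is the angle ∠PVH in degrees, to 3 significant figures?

9.08°

The slot axis is L1's direction at 10.2°, so u = (cos 10.2°, sin 10.2°) = (0.984, 0.177) and n = (−sin 10.2°, cos 10.2°) = (-0.177, 0.984). L is at the origin and B lies 66.3 along u from L, so B = 66.3·u = (65.3, 11.7). Tangency of A1 to both parallel lines with radius 5.3 puts U and V at L ± 5.3·n: U = (-0.939, 5.22), V = (0.939, -5.22). Equal radii place P and H the same way about B: P = B + 5.3·n = (64.3, 17.0), H = B − 5.3·n = (66.2, 6.52). Then cos ∠PVH = VP·VH / (|VP||VH|), giving 9.08°.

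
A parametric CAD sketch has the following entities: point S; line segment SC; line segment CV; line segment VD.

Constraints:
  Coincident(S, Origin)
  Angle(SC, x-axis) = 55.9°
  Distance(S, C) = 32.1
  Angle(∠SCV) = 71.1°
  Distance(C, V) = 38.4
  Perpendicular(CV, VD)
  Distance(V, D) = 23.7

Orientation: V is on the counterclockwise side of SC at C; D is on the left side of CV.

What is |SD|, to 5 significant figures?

28.786

S is at the origin; SC runs at 55.9° with length 32.1, so C = 32.1·(cos 55.9°, sin 55.9°) = (17.997, 26.581). ∠SCV = 71.1°, so CV runs at 55.9° + (180° − 71.1°) = 164.80° from the x-axis; with |CV| = 38.4, V = C + 38.4·(cos 164.80°, sin 164.80°) = (-19.060, 36.649). CV ⟂ VD; with |VD| = 23.7 on the left of CV, D = V + 23.7·(-0.26219, -0.96502) = (-25.274, 13.778). Then |SD| = |D − S| = 28.786.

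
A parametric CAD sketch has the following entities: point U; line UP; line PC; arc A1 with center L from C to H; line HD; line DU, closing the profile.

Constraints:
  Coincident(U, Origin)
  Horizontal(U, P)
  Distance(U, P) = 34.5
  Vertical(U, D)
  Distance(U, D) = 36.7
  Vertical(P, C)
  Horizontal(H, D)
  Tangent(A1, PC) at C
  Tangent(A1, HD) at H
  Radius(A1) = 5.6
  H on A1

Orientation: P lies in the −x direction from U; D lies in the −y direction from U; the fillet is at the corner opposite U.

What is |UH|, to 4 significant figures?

46.71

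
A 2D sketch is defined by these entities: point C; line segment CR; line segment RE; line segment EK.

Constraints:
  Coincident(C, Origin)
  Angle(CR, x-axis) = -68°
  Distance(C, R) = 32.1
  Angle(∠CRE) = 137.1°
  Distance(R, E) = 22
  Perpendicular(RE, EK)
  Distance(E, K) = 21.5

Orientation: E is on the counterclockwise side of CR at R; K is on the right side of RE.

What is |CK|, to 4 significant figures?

62.86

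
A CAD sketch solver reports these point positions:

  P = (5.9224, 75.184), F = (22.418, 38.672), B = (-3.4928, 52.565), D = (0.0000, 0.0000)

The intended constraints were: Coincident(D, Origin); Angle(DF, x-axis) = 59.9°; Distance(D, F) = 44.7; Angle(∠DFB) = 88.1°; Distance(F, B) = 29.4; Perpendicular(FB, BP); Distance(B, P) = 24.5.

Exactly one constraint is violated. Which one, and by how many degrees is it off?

Perpendicular(FB, BP) — off by 5.60°.

D = (0.00, 0.00) ✓; DF at 59.90° ✓; |DF| = 44.70 ✓; ∠DFB = 88.10° ✓; |FB| = 29.40 ✓; ∠(FB, BP) = 84.40° ✗; |BP| = 24.50 ✓.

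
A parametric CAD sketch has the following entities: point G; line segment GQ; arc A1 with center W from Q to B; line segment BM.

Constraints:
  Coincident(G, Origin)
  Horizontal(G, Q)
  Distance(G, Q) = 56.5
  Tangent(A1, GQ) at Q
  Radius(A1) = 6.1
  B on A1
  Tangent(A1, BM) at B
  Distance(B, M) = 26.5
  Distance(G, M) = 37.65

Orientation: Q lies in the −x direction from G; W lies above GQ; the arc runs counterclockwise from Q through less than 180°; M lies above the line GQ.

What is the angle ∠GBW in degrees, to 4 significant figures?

132.8°

G is at the origin; G and Q share the same y with |GQ| = 56.5 and Q on the −x side, so Q = (-56.50, 0.000). Tangency of A1 to GQ means the radius WQ is perpendicular to GQ, so W = Q + (0, 6.1) = (-56.50, 6.100). Since WB ⟂ BM (tangency), |WM| = √(6.1² + 26.5²) = 27.19 regardless of where B sits on A1. So M lies on both circle(G, 37.65) and circle(W, 27.19); the above-GQ intersection is M = (-32.53, 18.95). B is the foot of the tangent from M: B = (-52.49, 1.507).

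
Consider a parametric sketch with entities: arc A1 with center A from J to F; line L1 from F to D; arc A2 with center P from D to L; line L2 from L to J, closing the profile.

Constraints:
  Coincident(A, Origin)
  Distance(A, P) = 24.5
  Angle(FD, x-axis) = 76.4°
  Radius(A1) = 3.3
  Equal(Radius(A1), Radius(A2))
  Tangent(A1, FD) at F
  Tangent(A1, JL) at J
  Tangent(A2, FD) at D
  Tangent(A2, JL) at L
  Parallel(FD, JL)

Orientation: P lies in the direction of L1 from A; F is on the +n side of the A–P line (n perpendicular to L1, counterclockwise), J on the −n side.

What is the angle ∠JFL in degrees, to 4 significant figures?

74.92°

Tangency of A1 to both parallel lines with radius 3.3 puts F and J at A ± 3.3·n: F = (-3.207, 0.7760), J = (3.207, -0.7760). Equal radii place D and L the same way about P: D = P + 3.3·n = (2.554, 24.59), L = P − 3.3·n = (8.968, 23.04). Then cos ∠JFL = FJ·FL / (|FJ||FL|), giving 74.92°.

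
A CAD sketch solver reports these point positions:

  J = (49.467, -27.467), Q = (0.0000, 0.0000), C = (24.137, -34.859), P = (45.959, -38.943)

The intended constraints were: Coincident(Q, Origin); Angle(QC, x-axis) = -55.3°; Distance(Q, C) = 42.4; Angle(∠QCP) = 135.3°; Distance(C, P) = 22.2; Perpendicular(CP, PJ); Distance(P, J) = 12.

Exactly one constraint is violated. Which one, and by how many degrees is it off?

Perpendicular(CP, PJ) — off by 6.40°.

Q = (0.00, 0.00) ✓; QC at -55.30° ✓; |QC| = 42.40 ✓; ∠QCP = 135.3° ✓; |CP| = 22.20 ✓; ∠(CP, PJ) = 83.60° ✗; |PJ| = 12.00 ✓.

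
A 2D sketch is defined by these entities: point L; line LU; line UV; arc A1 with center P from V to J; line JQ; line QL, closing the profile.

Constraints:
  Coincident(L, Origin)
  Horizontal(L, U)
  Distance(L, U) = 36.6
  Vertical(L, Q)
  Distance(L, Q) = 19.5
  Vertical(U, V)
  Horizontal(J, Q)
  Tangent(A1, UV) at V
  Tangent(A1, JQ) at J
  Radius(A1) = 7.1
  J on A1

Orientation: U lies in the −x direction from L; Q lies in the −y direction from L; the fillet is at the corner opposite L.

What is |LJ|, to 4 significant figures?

35.36

L is at the origin; L and U share the same y with |LU| = 36.6 and U on the −x side, so U = (-36.60, 0.000). L and Q share the same x with |LQ| = 19.5 and Q on the −y side, so Q = (0.000, -19.50). The virtual corner opposite L is at (-36.60, -19.50). A1 meets UV tangentially, so PV is at right angles to UV and since A1 is tangent to JQ there, PJ ⟂ JQ, with radius 7.1, so the center P sits 7.1 in from both sides at P = (-29.50, -12.40). That places the tangent points at V = (-36.60, -12.40) on UV and J = (-29.50, -19.50) on JQ. Then |LJ| = |J − L| = 35.36.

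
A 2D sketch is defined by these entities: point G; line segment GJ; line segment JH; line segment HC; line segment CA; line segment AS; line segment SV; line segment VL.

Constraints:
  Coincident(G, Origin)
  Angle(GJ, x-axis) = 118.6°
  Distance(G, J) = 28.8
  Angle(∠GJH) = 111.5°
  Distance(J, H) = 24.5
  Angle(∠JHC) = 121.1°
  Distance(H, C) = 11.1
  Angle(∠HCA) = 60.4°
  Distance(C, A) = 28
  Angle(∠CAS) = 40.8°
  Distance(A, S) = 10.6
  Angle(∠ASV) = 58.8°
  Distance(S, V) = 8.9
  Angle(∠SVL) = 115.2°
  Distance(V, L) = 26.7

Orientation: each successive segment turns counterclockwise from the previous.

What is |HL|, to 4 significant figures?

43.99

∠ASV = 58.8° gives SV at -94.00° from the x-axis; with |SV| = 8.9, V = (-24.03, 12.08). ∠SVL = 115.2° gives VL at -29.20° from the x-axis; with |VL| = 26.7, L = (-0.7224, -0.9444). Then |HL| = |L − H| = 43.99.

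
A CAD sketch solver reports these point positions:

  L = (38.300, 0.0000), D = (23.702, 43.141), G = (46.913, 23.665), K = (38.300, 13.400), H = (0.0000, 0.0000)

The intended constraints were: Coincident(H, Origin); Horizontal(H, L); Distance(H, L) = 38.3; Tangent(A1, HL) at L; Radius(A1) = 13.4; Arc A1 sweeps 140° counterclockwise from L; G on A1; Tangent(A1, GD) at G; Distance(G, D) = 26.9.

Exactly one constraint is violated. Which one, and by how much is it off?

Distance(G, D) = 26.9 — off by 3.40.

H = (0.00, 0.00) ✓; H.y = 0.00, L.y = 0.00 ✓; |HL| = 38.30 ✓; ∠(KL, LH) = 90.00° ✓; |KL| = 13.40 ✓; bearing(K→G) − bearing(K→L) = 140.0° ✓; |KG| = 13.40 ✓; ∠(KG, GD) = 90.00° ✓; |GD| = 30.30 ✗.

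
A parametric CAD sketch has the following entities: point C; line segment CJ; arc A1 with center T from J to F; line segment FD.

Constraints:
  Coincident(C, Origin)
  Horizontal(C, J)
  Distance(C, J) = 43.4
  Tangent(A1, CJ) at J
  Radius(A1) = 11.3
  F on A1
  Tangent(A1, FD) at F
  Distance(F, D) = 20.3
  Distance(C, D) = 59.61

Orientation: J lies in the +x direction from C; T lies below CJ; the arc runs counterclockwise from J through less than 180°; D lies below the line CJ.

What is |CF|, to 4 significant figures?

40.00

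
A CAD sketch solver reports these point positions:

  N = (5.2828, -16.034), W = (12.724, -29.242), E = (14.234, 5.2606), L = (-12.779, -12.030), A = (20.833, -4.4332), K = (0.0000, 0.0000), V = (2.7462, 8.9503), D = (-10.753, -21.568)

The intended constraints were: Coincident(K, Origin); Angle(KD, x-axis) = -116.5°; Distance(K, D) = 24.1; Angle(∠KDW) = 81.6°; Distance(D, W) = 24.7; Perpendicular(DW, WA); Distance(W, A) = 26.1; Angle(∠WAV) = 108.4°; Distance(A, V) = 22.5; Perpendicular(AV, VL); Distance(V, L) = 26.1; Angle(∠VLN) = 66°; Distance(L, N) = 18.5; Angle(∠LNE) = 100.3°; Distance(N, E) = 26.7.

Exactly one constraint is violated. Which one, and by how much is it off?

Distance(N, E) = 26.7 — off by 3.60.

K = (0.00, 0.00) ✓; KD at -116.5° ✓; |KD| = 24.10 ✓; ∠KDW = 81.60° ✓; |DW| = 24.70 ✓; ∠(DW, WA) = 90.00° ✓; |WA| = 26.10 ✓; ∠WAV = 108.4° ✓; |AV| = 22.50 ✓; ∠(AV, VL) = 90.00° ✓; |VL| = 26.10 ✓; ∠VLN = 66.00° ✓; |LN| = 18.50 ✓; ∠LNE = 100.3° ✓; |NE| = 23.10 ✗.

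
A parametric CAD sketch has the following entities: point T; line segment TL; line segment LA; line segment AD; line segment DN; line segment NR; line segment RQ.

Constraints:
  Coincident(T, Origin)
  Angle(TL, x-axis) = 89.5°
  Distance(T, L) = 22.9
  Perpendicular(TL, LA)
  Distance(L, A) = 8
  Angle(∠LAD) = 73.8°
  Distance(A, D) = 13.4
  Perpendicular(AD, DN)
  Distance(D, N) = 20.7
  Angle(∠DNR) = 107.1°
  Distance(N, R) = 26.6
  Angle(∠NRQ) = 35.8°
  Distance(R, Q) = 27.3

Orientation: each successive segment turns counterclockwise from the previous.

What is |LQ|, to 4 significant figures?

2.401

T is at the origin; TL runs at 89.5° with length 22.9, so L = (0.1998, 22.90). TL is perpendicular to LA, so LA runs at 179.5°; with |LA| = 8.0, A = (-7.800, 22.97). ∠LAD = 73.8° gives AD at -74.30° from the x-axis; with |AD| = 13.4, D = (-4.174, 10.07). AD is perpendicular to DN, so DN runs at 15.70°; with |DN| = 20.7, N = (15.75, 15.67). ∠DNR = 107.1° gives NR at 88.60° from the x-axis; with |NR| = 26.6, R = (16.40, 42.26). ∠NRQ = 35.8° gives RQ at -127.2° from the x-axis; with |RQ| = 27.3, Q = (-0.1018, 20.52). Then |LQ| = |Q − L| = 2.401.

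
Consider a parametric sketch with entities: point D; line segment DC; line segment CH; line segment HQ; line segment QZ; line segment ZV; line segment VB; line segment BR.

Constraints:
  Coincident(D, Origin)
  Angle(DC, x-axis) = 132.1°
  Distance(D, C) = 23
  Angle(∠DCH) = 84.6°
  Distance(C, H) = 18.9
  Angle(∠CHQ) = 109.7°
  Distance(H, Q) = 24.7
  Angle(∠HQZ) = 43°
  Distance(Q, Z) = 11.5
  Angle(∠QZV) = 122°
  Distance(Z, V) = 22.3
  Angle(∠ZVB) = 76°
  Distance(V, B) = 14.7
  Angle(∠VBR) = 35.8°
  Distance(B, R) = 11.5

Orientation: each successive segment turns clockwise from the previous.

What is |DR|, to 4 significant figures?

26.12

D is at the origin; DC runs at 132.1° with length 23.0, so C = (-15.42, 17.07). ∠DCH = 84.6° gives CH at 36.70° from the x-axis; with |CH| = 18.9, H = (-0.2663, 28.36). ∠CHQ = 109.7° gives HQ at -33.60° from the x-axis; with |HQ| = 24.7, Q = (20.31, 14.69). ∠HQZ = 43.0° gives QZ at -170.6° from the x-axis; with |QZ| = 11.5, Z = (8.961, 12.81). ∠QZV = 122.0° gives ZV at 131.4° from the x-axis; with |ZV| = 22.3, V = (-5.786, 29.54). ∠ZVB = 76.0° gives VB at 27.40° from the x-axis; with |VB| = 14.7, B = (7.265, 36.31). ∠VBR = 35.8° gives BR at -116.8° from the x-axis; with |BR| = 11.5, R = (2.080, 26.04). Then |DR| = |R − D| = 26.12.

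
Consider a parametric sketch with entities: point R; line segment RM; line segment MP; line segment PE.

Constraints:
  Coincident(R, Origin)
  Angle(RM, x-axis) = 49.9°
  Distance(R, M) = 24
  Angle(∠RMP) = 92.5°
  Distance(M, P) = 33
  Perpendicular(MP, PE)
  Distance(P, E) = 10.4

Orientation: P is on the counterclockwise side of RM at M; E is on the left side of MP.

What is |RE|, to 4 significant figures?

36.65

R is at the origin; RM runs at 49.9° with length 24.0, so M = 24.0·(cos 49.9°, sin 49.9°) = (15.46, 18.36). ∠RMP = 92.5°, so MP runs at 49.9° + (180° − 92.5°) = 137.4° from the x-axis; with |MP| = 33.0, P = M + 33.0·(cos 137.4°, sin 137.4°) = (-8.832, 40.70). The perpendicularity gives PE at right angles to MP; with |PE| = 10.4 on the left of MP, E = P + 10.4·(-0.6769, -0.7361) = (-15.87, 33.04). Then |RE| = |E − R| = 36.65.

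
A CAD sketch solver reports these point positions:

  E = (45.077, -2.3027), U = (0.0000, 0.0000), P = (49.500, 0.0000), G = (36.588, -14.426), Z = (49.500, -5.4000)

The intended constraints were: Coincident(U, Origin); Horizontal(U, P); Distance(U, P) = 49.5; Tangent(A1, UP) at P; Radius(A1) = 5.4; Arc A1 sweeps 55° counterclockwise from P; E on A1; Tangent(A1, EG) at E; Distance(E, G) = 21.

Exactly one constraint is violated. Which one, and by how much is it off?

Distance(E, G) = 21 — off by 6.20.

U = (0.00, 0.00) ✓; U.y = 0.00, P.y = 0.00 ✓; |UP| = 49.50 ✓; ∠(ZP, PU) = 90.00° ✓; |ZP| = 5.400 ✓; bearing(Z→E) − bearing(Z→P) = 55.00° ✓; |ZE| = 5.400 ✓; ∠(ZE, EG) = 90.00° ✓; |EG| = 14.80 ✗.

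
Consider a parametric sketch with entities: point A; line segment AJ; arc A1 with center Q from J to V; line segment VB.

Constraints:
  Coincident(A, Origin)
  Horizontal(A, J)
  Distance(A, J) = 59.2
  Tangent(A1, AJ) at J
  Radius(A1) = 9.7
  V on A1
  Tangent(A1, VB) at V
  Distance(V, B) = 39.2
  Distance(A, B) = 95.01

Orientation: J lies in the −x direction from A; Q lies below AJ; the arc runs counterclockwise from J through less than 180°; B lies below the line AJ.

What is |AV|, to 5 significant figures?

67.923

A is at the origin; AJ is horizontal with |AJ| = 59.2 and J on the −x side, so J = (-59.200, 0.0000). A1 meets AJ tangentially, so QJ is at right angles to AJ, so Q = J + (0, -9.7) = (-59.200, -9.7000). Since QV ⟂ VB (tangency), |QB| = √(9.7² + 39.2²) = 40.382 regardless of where V sits on A1. So B lies on both circle(A, 95.01) and circle(Q, 40.382); the below-AJ intersection is B = (-86.379, -39.567). V is the foot of the tangent from B: V = (-67.732, -5.0858).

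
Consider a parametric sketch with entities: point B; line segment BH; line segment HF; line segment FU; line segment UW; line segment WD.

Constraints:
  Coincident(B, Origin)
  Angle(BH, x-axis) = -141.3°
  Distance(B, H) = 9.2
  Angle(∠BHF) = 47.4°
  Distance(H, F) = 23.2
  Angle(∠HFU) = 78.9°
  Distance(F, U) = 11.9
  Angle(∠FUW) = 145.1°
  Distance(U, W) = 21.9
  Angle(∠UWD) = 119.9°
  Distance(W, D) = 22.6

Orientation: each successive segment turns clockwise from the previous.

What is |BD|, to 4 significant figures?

26.67

B is at the origin; BH runs at -141.3° with length 9.2, so H = (-7.180, -5.752). ∠BHF = 47.4° gives HF at 86.10° from the x-axis; with |HF| = 23.2, F = (-5.602, 17.39). ∠HFU = 78.9° gives FU at -15.00° from the x-axis; with |FU| = 11.9, U = (5.893, 14.31). ∠FUW = 145.1° gives UW at -49.90° from the x-axis; with |UW| = 21.9, W = (20.00, -2.438). ∠UWD = 119.9° gives WD at -110.0° from the x-axis; with |WD| = 22.6, D = (12.27, -23.67). Then |BD| = |D − B| = 26.67.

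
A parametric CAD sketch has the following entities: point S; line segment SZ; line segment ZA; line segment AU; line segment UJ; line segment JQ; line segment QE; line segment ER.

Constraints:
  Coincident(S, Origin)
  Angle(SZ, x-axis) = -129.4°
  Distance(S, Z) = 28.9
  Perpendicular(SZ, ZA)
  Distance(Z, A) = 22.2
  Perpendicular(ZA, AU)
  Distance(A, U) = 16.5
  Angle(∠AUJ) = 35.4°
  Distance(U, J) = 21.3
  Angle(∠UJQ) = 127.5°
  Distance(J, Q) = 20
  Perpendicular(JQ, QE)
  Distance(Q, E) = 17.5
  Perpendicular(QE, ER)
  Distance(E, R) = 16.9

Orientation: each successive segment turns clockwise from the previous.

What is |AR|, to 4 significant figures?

5.461

JQ ⟂ QE, so QE runs at 123.5°; with |QE| = 17.5, E = (-52.85, -13.18). QE ⟂ ER, so ER runs at 33.50°; with |ER| = 16.9, R = (-38.76, -3.857). Then |AR| = |R − A| = 5.461.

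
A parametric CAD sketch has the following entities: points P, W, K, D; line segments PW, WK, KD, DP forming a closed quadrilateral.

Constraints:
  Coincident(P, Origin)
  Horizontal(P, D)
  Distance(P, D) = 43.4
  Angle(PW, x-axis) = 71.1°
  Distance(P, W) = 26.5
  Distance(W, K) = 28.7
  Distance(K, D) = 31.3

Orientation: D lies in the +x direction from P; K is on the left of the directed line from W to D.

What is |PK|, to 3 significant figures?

47.8

Checks: |WK| = 28.70 ✓; |KD| = 31.30 ✓.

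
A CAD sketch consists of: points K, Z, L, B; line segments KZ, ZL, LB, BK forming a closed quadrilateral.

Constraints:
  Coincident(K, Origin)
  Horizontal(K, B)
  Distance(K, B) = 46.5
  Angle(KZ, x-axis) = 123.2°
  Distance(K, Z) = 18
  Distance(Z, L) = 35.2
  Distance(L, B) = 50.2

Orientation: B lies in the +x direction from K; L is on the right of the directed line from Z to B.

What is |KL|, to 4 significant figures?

18.75

K is at the origin; K and B share the same y with |KB| = 46.5 and B in +x, so B = (46.5, 0). KZ runs at 123.2° with |KZ| = 18.0, so Z = (-9.856, 15.06). L is determined by |ZL| = 35.2 and |LB| = 50.2 together: it lies at the intersection of circle(Z, 35.2) and circle(B, 50.2). With |ZB| = 58.33, the foot of the radical line on ZB is 18.19 from Z and the perpendicular offset is √(35.2² − 18.19²) = 30.14. Taking the right-of-ZB solution: L = (-0.06704, -18.75).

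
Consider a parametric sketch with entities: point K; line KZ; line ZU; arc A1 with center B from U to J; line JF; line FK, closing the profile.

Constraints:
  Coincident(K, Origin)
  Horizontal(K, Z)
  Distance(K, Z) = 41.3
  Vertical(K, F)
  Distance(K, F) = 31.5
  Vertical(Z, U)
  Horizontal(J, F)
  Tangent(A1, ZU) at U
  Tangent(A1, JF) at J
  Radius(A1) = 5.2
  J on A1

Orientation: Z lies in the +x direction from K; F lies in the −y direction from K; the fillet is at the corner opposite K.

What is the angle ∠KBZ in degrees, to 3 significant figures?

65.1°

K and F share the same x with |KF| = 31.5 and F on the −y side, so F = (0.00, -31.5). The virtual corner opposite K is at (41.3, -31.5). Tangency of A1 to ZU means the radius BU is perpendicular to ZU and A1 meets JF tangentially, so BJ is at right angles to JF, with radius 5.2, so the center B sits 5.2 in from both sides at B = (36.1, -26.3). Then cos ∠KBZ = BK·BZ / (|BK||BZ|), giving 65.1°.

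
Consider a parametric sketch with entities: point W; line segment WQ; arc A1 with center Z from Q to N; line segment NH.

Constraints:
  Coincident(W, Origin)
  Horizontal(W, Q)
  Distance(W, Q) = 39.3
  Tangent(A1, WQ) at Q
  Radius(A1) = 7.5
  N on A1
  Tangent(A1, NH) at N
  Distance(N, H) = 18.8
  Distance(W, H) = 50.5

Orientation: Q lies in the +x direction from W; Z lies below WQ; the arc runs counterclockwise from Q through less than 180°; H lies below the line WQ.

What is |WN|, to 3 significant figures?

34.7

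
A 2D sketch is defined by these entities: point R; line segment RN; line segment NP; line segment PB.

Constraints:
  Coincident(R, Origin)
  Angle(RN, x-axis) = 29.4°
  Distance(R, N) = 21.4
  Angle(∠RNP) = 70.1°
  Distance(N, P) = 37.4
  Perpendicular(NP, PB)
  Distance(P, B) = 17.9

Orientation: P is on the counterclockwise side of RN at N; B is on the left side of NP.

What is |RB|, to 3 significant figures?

30.2

∠RNP = 70.1°, so NP runs at 29.4° + (180° − 70.1°) = 139° from the x-axis; with |NP| = 37.4, P = N + 37.4·(cos 139°, sin 139°) = (-9.71, 34.9). NP is perpendicular to PB; with |PB| = 17.9 on the left of NP, B = P + 17.9·(-0.652, -0.758) = (-21.4, 21.3). Then |RB| = |B − R| = 30.2.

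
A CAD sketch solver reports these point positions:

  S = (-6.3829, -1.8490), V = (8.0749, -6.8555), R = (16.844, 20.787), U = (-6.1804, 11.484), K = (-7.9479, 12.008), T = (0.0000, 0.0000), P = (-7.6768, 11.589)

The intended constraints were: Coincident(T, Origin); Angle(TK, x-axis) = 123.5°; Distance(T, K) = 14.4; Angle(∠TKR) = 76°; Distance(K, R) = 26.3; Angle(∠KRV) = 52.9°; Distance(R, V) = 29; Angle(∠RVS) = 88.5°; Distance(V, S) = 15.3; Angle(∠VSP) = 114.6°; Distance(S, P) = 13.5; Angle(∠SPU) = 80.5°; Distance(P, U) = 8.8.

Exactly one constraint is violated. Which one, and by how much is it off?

Distance(P, U) = 8.8 — off by 7.30.

T = (0.00, 0.00) ✓; TK at 123.5° ✓; |TK| = 14.40 ✓; ∠TKR = 76.00° ✓; |KR| = 26.30 ✓; ∠KRV = 52.90° ✓; |RV| = 29.00 ✓; ∠RVS = 88.50° ✓; |VS| = 15.30 ✓; ∠VSP = 114.6° ✓; |SP| = 13.50 ✓; ∠SPU = 80.49° ✓; |PU| = 1.500 ✗.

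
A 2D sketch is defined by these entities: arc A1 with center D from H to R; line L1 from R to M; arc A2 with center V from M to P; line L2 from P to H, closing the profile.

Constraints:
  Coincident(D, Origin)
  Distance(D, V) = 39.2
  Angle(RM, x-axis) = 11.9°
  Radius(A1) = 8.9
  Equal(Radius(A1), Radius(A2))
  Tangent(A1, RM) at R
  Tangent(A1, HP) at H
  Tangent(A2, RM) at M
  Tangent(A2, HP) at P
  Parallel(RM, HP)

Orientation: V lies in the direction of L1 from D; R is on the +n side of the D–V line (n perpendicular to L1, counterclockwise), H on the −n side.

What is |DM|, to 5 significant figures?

40.198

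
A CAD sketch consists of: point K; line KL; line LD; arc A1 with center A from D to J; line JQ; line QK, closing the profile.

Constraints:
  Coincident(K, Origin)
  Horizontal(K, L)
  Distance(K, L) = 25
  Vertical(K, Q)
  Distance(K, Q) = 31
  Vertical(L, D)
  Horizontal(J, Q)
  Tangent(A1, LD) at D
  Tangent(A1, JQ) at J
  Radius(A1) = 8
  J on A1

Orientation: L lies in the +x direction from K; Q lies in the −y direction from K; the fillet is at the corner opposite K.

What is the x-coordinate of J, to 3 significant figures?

17.0

K is at the origin; KL is horizontal with |KL| = 25.0 and L on the +x side, so L = (25.0, 0.00). K and Q share the same x with |KQ| = 31.0 and Q on the −y side, so Q = (0.00, -31.0). The virtual corner opposite K is at (25.0, -31.0). Since A1 is tangent to LD there, AD ⟂ LD and tangency of A1 to JQ means the radius AJ is perpendicular to JQ, with radius 8.0, so the center A sits 8.0 in from both sides at A = (17.0, -23.0). That places the tangent points at D = (25.0, -23.0) on LD and J = (17.0, -31.0) on JQ. So J.x = 17.0.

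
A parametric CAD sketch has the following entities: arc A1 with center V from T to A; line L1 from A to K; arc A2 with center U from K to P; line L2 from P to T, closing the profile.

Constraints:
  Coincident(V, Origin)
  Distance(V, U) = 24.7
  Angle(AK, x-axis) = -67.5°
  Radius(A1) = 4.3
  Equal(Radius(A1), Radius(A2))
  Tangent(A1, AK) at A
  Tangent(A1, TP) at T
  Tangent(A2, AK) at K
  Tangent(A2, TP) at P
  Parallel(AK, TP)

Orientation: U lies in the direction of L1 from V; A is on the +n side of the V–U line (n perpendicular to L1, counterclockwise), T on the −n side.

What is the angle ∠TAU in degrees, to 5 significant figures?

80.124°

The slot axis is L1's direction at -67.5°, so u = (cos -67.5°, sin -67.5°) = (0.38268, -0.92388) and n = (−sin -67.5°, cos -67.5°) = (0.92388, 0.38268). V is at the origin and U lies 24.7 along u from V, so U = 24.7·u = (9.4523, -22.820). Tangency of A1 to both parallel lines with radius 4.3 puts A and T at V ± 4.3·n: A = (3.9727, 1.6455), T = (-3.9727, -1.6455). Then cos ∠TAU = AT·AU / (|AT||AU|), giving 80.124°.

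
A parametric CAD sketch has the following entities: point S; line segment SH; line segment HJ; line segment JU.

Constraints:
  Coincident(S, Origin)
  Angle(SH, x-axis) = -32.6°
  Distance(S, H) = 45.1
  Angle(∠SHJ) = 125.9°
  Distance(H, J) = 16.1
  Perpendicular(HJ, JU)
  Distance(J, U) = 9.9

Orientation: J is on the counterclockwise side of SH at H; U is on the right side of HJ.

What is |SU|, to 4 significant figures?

62.98

∠SHJ = 125.9°, so HJ runs at -32.6° + (180° − 125.9°) = 21.50° from the x-axis; with |HJ| = 16.1, J = H + 16.1·(cos 21.50°, sin 21.50°) = (52.97, -18.40). HJ is perpendicular to JU; with |JU| = 9.9 on the right of HJ, U = J + 9.9·(0.3665, -0.9304) = (56.60, -27.61). Then |SU| = |U − S| = 62.98.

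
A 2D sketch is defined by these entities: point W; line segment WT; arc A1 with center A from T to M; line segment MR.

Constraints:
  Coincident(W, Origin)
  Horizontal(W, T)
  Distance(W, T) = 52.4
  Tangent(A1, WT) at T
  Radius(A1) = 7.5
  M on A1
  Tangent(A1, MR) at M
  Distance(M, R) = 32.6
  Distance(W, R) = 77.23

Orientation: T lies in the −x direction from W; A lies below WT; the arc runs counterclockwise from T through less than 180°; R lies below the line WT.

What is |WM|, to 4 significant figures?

59.94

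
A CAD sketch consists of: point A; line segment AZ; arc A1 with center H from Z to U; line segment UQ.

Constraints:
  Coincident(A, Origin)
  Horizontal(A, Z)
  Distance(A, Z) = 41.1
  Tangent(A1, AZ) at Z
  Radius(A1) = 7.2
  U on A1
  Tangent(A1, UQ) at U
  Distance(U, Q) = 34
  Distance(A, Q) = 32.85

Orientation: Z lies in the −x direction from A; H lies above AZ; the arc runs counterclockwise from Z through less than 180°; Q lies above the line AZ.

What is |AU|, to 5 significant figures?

35.543

A is at the origin; A and Z share the same y with |AZ| = 41.1 and Z on the −x side, so Z = (-41.100, 0.0000). The tangent condition forces HZ to be normal to AZ, so H = Z + (0, 7.2) = (-41.100, 7.2000). Since HU ⟂ UQ (tangency), |HQ| = √(7.2² + 34.0²) = 34.754 regardless of where U sits on A1. So Q lies on both circle(A, 32.85) and circle(H, 34.754); the above-AZ intersection is Q = (-14.446, 29.503). U is the foot of the tangent from Q: U = (-35.436, 2.7552).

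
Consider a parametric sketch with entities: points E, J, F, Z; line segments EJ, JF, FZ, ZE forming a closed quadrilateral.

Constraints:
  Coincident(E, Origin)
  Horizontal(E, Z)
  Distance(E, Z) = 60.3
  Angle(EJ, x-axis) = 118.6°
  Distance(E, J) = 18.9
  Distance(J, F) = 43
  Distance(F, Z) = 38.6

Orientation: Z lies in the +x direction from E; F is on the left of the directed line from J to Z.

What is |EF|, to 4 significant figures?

42.37

E is at the origin; EZ is horizontal with |EZ| = 60.3 and Z in +x, so Z = (60.3, 0). EJ runs at 118.6° with |EJ| = 18.9, so J = (-9.047, 16.59). F is determined by |JF| = 43.0 and |FZ| = 38.6 together: it lies at the intersection of circle(J, 43.0) and circle(Z, 38.6). With |JZ| = 71.30, the foot of the radical line on JZ is 38.17 from J and the perpendicular offset is √(43.0² − 38.17²) = 19.80. Taking the left-of-JZ solution: F = (32.68, 26.97).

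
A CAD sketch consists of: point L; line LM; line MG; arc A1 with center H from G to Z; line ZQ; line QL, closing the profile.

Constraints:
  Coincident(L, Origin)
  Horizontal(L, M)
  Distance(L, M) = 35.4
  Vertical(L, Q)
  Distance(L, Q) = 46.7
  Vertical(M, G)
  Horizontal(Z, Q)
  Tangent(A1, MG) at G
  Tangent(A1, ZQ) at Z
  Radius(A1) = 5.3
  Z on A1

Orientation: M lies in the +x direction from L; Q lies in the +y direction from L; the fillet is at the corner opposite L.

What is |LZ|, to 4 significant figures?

55.56

L is at the origin; L and M share the same y with |LM| = 35.4 and M on the +x side, so M = (35.40, 0.000). L and Q share the same x with |LQ| = 46.7 and Q on the +y side, so Q = (0.000, 46.70). The virtual corner opposite L is at (35.40, 46.70). The tangent condition forces HG to be normal to MG and tangency of A1 to ZQ means the radius HZ is perpendicular to ZQ, with radius 5.3, so the center H sits 5.3 in from both sides at H = (30.10, 41.40). That places the tangent points at G = (35.40, 41.40) on MG and Z = (30.10, 46.70) on ZQ. Then |LZ| = |Z − L| = 55.56.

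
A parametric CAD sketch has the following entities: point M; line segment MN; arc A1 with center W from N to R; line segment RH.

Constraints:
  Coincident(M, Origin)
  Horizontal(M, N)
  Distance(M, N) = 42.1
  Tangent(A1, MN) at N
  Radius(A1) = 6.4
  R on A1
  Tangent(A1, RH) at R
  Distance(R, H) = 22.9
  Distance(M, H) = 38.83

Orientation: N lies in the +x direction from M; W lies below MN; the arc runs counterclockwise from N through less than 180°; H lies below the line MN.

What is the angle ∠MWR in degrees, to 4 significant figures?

9.859°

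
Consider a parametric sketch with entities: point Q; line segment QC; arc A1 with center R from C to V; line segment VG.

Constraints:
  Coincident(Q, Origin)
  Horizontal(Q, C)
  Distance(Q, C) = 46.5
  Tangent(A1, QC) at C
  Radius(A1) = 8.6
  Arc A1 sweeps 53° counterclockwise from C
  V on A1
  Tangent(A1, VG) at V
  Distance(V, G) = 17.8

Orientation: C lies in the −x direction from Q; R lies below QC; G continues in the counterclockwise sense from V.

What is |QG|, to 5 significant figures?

66.464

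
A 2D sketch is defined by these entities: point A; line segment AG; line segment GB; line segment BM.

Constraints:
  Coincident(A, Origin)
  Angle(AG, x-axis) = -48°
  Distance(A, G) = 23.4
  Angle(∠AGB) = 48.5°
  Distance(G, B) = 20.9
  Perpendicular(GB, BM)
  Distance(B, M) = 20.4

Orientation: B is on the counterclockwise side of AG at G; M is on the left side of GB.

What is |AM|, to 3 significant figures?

6.11

A is at the origin; AG runs at -48.0° with length 23.4, so G = 23.4·(cos -48.0°, sin -48.0°) = (15.7, -17.4). ∠AGB = 48.5°, so GB runs at -48.0° + (180° − 48.5°) = 83.5° from the x-axis; with |GB| = 20.9, B = G + 20.9·(cos 83.5°, sin 83.5°) = (18.0, 3.38). GB ⟂ BM; with |BM| = 20.4 on the left of GB, M = B + 20.4·(-0.994, 0.113) = (-2.25, 5.69). Then |AM| = |M − A| = 6.11.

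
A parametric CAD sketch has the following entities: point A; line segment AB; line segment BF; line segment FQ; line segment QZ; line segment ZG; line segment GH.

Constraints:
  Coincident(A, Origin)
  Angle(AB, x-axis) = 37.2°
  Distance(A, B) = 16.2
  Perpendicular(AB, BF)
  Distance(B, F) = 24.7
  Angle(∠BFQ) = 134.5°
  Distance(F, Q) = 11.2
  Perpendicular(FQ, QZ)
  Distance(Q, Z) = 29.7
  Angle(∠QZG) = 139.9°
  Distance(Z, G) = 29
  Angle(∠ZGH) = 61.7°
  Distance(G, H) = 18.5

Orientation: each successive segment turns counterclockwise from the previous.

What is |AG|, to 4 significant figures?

22.98

A is at the origin; AB runs at 37.2° with length 16.2, so B = (12.90, 9.795). AB ⟂ BF, so BF runs at 127.2°; with |BF| = 24.7, F = (-2.030, 29.47). ∠BFQ = 134.5° gives FQ at 172.7° from the x-axis; with |FQ| = 11.2, Q = (-13.14, 30.89). FQ ⟂ QZ, so QZ runs at -97.30°; with |QZ| = 29.7, Z = (-16.91, 1.433). ∠QZG = 139.9° gives ZG at -57.20° from the x-axis; with |ZG| = 29.0, G = (-1.203, -22.94). Then |AG| = |G − A| = 22.98.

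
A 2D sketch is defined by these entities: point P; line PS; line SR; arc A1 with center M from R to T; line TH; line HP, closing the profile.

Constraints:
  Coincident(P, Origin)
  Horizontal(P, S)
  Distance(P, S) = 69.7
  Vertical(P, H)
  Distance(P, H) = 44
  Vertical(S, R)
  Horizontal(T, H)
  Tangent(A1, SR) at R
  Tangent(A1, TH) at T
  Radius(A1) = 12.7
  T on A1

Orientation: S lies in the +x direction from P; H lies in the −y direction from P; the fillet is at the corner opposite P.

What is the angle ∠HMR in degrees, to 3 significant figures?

167°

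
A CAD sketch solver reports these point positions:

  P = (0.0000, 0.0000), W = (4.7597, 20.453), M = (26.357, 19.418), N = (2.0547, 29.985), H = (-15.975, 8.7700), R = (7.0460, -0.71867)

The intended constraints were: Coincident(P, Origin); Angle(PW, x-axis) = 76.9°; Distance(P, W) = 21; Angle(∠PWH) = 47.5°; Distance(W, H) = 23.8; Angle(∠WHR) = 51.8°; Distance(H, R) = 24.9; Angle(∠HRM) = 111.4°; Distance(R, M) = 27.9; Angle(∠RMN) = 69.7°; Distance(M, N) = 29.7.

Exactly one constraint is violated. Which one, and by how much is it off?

Distance(M, N) = 29.7 — off by 3.20.

P = (0.00, 0.00) ✓; PW at 76.90° ✓; |PW| = 21.00 ✓; ∠PWH = 47.50° ✓; |WH| = 23.80 ✓; ∠WHR = 51.80° ✓; |HR| = 24.90 ✓; ∠HRM = 111.4° ✓; |RM| = 27.90 ✓; ∠RMN = 69.70° ✓; |MN| = 26.50 ✗.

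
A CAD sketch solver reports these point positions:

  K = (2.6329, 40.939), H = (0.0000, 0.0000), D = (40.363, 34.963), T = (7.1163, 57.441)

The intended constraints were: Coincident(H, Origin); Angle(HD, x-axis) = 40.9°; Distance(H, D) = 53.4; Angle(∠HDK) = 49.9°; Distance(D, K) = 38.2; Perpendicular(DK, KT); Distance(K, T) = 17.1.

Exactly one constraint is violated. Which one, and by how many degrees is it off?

Perpendicular(DK, KT) — off by 6.20°.

H = (0.00, 0.00) ✓; HD at 40.90° ✓; |HD| = 53.40 ✓; ∠HDK = 49.90° ✓; |DK| = 38.20 ✓; ∠(DK, KT) = 96.20° ✗; |KT| = 17.10 ✓.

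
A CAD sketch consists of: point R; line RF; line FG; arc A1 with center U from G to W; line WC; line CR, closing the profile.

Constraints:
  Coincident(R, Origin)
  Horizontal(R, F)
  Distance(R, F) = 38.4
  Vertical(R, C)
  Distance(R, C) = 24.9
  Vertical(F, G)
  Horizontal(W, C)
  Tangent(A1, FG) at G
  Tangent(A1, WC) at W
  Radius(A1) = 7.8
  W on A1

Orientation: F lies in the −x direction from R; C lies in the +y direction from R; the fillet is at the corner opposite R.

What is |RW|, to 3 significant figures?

39.5

The virtual corner opposite R is at (-38.4, 24.9). Tangency of A1 to FG means the radius UG is perpendicular to FG and A1 meets WC tangentially, so UW is at right angles to WC, with radius 7.8, so the center U sits 7.8 in from both sides at U = (-30.6, 17.1). That places the tangent points at G = (-38.4, 17.1) on FG and W = (-30.6, 24.9) on WC. Then |RW| = |W − R| = 39.5.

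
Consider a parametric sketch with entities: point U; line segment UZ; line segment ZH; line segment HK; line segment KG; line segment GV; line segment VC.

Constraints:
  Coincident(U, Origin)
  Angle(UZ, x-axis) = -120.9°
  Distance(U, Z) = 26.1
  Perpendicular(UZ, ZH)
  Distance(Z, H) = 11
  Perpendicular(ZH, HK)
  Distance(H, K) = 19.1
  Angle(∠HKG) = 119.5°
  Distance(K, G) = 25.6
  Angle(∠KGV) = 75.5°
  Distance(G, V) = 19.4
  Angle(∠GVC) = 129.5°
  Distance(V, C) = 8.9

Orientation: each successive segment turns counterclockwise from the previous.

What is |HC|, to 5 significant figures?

22.861

∠KGV = 75.5° gives GV at -135.90° from the x-axis; with |GV| = 19.4, V = (-20.733, -2.8970). ∠GVC = 129.5° gives VC at -85.400° from the x-axis; with |VC| = 8.9, C = (-20.019, -11.768). Then |HC| = |C − H| = 22.861.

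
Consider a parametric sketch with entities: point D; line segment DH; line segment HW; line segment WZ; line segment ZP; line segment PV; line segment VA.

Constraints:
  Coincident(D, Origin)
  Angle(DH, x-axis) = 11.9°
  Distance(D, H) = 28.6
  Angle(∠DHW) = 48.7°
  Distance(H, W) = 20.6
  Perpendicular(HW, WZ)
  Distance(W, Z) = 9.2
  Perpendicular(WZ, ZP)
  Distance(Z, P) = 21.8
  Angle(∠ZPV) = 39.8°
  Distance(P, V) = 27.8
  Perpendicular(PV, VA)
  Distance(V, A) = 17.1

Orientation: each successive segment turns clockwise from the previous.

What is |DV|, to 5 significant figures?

30.109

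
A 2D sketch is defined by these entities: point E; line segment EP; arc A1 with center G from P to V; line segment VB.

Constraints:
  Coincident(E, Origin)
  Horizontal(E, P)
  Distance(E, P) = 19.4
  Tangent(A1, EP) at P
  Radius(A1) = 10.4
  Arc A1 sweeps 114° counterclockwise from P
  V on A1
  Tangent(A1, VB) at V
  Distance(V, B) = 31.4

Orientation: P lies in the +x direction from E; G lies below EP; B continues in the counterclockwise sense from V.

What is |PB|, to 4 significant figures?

43.44

E is at the origin; E and P share the same y with |EP| = 19.4 and P on the +x side, so P = (19.40, 0.000). Since A1 is tangent to EP there, GP ⟂ EP, so G = P + (0, -10.4) = (19.40, -10.40). On A1, P sits at bearing 90° from G; a 114° counterclockwise sweep puts V at bearing 204°, so V = G + 10.4·(cos 204°, sin 204°) = (9.899, -14.63). Since A1 is tangent to VB there, GV ⟂ VB, so VB runs along (−sin 204°, cos 204°); with |VB| = 31.4, B = (22.67, -43.32). Then |PB| = |B − P| = 43.44.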